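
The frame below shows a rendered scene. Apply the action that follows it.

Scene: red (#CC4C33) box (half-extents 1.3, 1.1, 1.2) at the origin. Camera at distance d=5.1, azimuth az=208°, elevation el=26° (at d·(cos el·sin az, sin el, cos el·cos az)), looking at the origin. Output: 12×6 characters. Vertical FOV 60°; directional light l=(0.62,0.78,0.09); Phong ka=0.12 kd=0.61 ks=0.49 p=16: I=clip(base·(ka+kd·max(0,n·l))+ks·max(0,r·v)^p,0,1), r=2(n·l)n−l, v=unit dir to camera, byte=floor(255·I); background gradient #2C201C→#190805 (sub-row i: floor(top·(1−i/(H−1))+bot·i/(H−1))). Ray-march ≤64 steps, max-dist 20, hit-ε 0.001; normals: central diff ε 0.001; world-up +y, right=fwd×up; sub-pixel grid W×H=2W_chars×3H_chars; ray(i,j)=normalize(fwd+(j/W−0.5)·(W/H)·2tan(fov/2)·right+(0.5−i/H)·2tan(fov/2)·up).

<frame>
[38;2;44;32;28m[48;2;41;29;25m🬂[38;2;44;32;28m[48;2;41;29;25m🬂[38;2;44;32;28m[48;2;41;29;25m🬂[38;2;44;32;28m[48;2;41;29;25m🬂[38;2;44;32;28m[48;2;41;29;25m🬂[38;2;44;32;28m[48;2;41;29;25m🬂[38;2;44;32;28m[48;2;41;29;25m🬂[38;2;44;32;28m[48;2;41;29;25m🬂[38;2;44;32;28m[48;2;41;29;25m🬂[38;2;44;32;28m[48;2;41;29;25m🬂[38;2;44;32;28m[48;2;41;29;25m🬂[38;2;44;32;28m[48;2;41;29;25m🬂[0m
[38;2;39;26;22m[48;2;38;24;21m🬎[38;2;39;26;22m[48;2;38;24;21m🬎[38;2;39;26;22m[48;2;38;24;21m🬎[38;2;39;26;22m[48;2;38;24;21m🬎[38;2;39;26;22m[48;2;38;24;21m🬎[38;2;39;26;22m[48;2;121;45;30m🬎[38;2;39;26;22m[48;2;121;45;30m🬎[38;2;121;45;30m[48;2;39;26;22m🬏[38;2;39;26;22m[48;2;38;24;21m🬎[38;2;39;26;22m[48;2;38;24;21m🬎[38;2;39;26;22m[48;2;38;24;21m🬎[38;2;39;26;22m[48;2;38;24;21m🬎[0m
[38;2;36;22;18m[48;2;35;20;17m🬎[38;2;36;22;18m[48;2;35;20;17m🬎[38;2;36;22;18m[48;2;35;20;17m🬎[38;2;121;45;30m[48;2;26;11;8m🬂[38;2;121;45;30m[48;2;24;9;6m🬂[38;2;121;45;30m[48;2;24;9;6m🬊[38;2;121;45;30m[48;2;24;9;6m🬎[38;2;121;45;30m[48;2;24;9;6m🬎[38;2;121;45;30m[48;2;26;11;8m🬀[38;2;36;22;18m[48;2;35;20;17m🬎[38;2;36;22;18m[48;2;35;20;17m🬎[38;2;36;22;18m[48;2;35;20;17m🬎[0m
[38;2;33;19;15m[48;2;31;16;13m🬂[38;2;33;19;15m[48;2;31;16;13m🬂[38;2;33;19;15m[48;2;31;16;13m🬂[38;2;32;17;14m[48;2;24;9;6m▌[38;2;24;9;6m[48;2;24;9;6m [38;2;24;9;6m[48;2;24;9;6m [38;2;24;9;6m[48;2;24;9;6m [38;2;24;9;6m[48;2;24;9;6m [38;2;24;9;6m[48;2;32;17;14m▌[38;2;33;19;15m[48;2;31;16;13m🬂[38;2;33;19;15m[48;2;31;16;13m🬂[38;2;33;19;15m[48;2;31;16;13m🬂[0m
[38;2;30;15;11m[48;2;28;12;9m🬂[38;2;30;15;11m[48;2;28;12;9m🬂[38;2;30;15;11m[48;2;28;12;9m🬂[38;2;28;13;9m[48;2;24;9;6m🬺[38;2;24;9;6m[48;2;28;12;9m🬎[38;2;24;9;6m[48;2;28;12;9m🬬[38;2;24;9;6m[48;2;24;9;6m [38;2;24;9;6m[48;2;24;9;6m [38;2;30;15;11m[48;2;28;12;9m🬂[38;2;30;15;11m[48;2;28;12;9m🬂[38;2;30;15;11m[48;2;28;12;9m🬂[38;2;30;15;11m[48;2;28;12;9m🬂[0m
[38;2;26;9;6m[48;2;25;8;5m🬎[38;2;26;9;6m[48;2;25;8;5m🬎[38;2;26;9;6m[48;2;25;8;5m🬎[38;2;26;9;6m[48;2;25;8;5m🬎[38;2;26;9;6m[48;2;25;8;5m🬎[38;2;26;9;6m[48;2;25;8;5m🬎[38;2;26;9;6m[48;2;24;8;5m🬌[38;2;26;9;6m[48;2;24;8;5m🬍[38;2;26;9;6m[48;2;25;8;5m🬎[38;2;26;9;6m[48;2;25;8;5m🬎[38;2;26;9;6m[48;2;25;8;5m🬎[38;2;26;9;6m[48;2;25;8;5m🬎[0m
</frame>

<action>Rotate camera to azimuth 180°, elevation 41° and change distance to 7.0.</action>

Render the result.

<frame>
[38;2;44;32;28m[48;2;41;29;25m🬂[38;2;44;32;28m[48;2;41;29;25m🬂[38;2;44;32;28m[48;2;41;29;25m🬂[38;2;44;32;28m[48;2;41;29;25m🬂[38;2;44;32;28m[48;2;41;29;25m🬂[38;2;44;32;28m[48;2;41;29;25m🬂[38;2;44;32;28m[48;2;41;29;25m🬂[38;2;44;32;28m[48;2;41;29;25m🬂[38;2;44;32;28m[48;2;41;29;25m🬂[38;2;44;32;28m[48;2;41;29;25m🬂[38;2;44;32;28m[48;2;41;29;25m🬂[38;2;44;32;28m[48;2;41;29;25m🬂[0m
[38;2;39;26;22m[48;2;38;24;21m🬎[38;2;39;26;22m[48;2;38;24;21m🬎[38;2;39;26;22m[48;2;38;24;21m🬎[38;2;39;26;22m[48;2;38;24;21m🬎[38;2;39;26;22m[48;2;38;24;21m🬎[38;2;39;26;22m[48;2;38;24;21m🬎[38;2;39;26;22m[48;2;38;24;21m🬎[38;2;39;26;22m[48;2;38;24;21m🬎[38;2;39;26;22m[48;2;38;24;21m🬎[38;2;39;26;22m[48;2;38;24;21m🬎[38;2;39;26;22m[48;2;38;24;21m🬎[38;2;39;26;22m[48;2;38;24;21m🬎[0m
[38;2;36;22;18m[48;2;35;20;17m🬎[38;2;36;22;18m[48;2;35;20;17m🬎[38;2;36;22;18m[48;2;35;20;17m🬎[38;2;36;22;18m[48;2;35;20;17m🬎[38;2;121;45;30m[48;2;36;22;18m🬦[38;2;121;45;30m[48;2;121;45;30m [38;2;121;45;30m[48;2;121;45;30m [38;2;121;45;30m[48;2;37;23;19m🬺[38;2;36;22;18m[48;2;35;20;17m🬎[38;2;36;22;18m[48;2;35;20;17m🬎[38;2;36;22;18m[48;2;35;20;17m🬎[38;2;36;22;18m[48;2;35;20;17m🬎[0m
[38;2;33;19;15m[48;2;31;16;13m🬂[38;2;33;19;15m[48;2;31;16;13m🬂[38;2;33;19;15m[48;2;31;16;13m🬂[38;2;33;19;15m[48;2;31;16;13m🬂[38;2;32;17;14m[48;2;24;9;6m▌[38;2;24;9;6m[48;2;24;9;6m [38;2;24;9;6m[48;2;24;9;6m [38;2;24;9;6m[48;2;24;9;6m [38;2;33;19;15m[48;2;31;16;13m🬂[38;2;33;19;15m[48;2;31;16;13m🬂[38;2;33;19;15m[48;2;31;16;13m🬂[38;2;33;19;15m[48;2;31;16;13m🬂[0m
[38;2;30;15;11m[48;2;28;12;9m🬂[38;2;30;15;11m[48;2;28;12;9m🬂[38;2;30;15;11m[48;2;28;12;9m🬂[38;2;30;15;11m[48;2;28;12;9m🬂[38;2;28;13;9m[48;2;24;9;6m🬺[38;2;24;9;6m[48;2;28;12;9m🬂[38;2;24;9;6m[48;2;28;12;9m🬂[38;2;24;9;6m[48;2;28;12;9m🬂[38;2;30;15;11m[48;2;28;12;9m🬂[38;2;30;15;11m[48;2;28;12;9m🬂[38;2;30;15;11m[48;2;28;12;9m🬂[38;2;30;15;11m[48;2;28;12;9m🬂[0m
[38;2;26;9;6m[48;2;25;8;5m🬎[38;2;26;9;6m[48;2;25;8;5m🬎[38;2;26;9;6m[48;2;25;8;5m🬎[38;2;26;9;6m[48;2;25;8;5m🬎[38;2;26;9;6m[48;2;25;8;5m🬎[38;2;26;9;6m[48;2;25;8;5m🬎[38;2;26;9;6m[48;2;25;8;5m🬎[38;2;26;9;6m[48;2;25;8;5m🬎[38;2;26;9;6m[48;2;25;8;5m🬎[38;2;26;9;6m[48;2;25;8;5m🬎[38;2;26;9;6m[48;2;25;8;5m🬎[38;2;26;9;6m[48;2;25;8;5m🬎[0m
</frame>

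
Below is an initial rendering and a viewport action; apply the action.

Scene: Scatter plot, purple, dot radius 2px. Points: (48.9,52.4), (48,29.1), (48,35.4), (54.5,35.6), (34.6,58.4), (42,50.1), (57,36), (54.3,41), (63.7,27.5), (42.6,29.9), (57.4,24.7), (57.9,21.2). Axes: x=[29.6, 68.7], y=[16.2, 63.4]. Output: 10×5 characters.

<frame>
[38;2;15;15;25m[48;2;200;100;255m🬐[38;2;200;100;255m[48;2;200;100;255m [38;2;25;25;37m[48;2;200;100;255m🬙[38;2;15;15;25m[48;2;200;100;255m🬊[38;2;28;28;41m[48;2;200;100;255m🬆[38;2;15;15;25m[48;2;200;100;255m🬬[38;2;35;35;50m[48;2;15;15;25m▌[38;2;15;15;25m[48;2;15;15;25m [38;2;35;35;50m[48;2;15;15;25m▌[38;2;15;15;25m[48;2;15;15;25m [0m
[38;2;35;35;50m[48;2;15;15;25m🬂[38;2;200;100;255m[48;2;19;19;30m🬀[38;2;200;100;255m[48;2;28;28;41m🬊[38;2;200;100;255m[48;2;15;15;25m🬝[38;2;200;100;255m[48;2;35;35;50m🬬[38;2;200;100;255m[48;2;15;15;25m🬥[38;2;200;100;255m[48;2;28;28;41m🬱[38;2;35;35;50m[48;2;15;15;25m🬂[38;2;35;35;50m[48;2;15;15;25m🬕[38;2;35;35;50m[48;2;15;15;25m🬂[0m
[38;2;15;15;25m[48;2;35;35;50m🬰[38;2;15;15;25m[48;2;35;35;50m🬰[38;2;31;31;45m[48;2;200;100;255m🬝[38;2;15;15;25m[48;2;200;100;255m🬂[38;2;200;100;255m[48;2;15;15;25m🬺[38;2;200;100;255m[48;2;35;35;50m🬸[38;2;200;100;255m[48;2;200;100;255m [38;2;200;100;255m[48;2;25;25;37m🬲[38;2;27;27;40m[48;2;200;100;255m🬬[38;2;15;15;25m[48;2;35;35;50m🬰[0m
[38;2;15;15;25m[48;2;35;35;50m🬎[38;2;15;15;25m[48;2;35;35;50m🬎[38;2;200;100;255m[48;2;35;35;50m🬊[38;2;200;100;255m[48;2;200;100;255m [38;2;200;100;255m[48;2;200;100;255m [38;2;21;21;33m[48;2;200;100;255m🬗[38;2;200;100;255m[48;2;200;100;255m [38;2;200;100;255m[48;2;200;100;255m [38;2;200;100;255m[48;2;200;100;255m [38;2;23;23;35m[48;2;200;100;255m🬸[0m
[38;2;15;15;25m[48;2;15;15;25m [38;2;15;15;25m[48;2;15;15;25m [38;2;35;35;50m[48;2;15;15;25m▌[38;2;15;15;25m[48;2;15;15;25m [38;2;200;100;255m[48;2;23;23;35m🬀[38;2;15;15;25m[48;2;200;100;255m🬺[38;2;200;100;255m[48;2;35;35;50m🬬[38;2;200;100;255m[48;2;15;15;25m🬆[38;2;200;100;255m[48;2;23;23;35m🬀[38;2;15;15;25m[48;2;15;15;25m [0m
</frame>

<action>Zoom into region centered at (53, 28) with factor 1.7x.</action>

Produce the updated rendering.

<frame>
[38;2;15;15;25m[48;2;15;15;25m [38;2;15;15;25m[48;2;15;15;25m [38;2;28;28;41m[48;2;200;100;255m🬆[38;2;15;15;25m[48;2;200;100;255m🬬[38;2;200;100;255m[48;2;35;35;50m🬨[38;2;200;100;255m[48;2;200;100;255m [38;2;200;100;255m[48;2;15;15;25m🬺[38;2;15;15;25m[48;2;200;100;255m🬬[38;2;35;35;50m[48;2;15;15;25m▌[38;2;15;15;25m[48;2;15;15;25m [0m
[38;2;200;100;255m[48;2;28;28;41m🬱[38;2;200;100;255m[48;2;19;19;30m🬁[38;2;200;100;255m[48;2;200;100;255m [38;2;200;100;255m[48;2;15;15;25m🬕[38;2;200;100;255m[48;2;28;28;41m🬊[38;2;200;100;255m[48;2;15;15;25m🬝[38;2;200;100;255m[48;2;21;21;33m🬆[38;2;35;35;50m[48;2;15;15;25m🬂[38;2;35;35;50m[48;2;15;15;25m🬕[38;2;23;23;35m[48;2;200;100;255m🬬[0m
[38;2;200;100;255m[48;2;15;15;25m🬝[38;2;200;100;255m[48;2;25;25;37m🬂[38;2;200;100;255m[48;2;35;35;50m🬬[38;2;200;100;255m[48;2;21;21;33m🬆[38;2;35;35;50m[48;2;15;15;25m🬛[38;2;23;23;35m[48;2;200;100;255m🬝[38;2;35;35;50m[48;2;200;100;255m🬀[38;2;21;21;33m[48;2;200;100;255m🬊[38;2;35;35;50m[48;2;200;100;255m🬐[38;2;200;100;255m[48;2;200;100;255m [0m
[38;2;15;15;25m[48;2;35;35;50m🬎[38;2;15;15;25m[48;2;35;35;50m🬎[38;2;35;35;50m[48;2;15;15;25m🬲[38;2;15;15;25m[48;2;35;35;50m🬎[38;2;35;35;50m[48;2;15;15;25m🬲[38;2;23;23;35m[48;2;200;100;255m🬴[38;2;200;100;255m[48;2;200;100;255m [38;2;200;100;255m[48;2;25;25;37m🬛[38;2;35;35;50m[48;2;15;15;25m🬲[38;2;200;100;255m[48;2;23;23;35m🬀[0m
[38;2;15;15;25m[48;2;15;15;25m [38;2;15;15;25m[48;2;15;15;25m [38;2;35;35;50m[48;2;15;15;25m▌[38;2;15;15;25m[48;2;15;15;25m [38;2;35;35;50m[48;2;15;15;25m▌[38;2;15;15;25m[48;2;15;15;25m [38;2;200;100;255m[48;2;27;27;40m🬁[38;2;15;15;25m[48;2;15;15;25m [38;2;35;35;50m[48;2;15;15;25m▌[38;2;15;15;25m[48;2;15;15;25m [0m
</frame>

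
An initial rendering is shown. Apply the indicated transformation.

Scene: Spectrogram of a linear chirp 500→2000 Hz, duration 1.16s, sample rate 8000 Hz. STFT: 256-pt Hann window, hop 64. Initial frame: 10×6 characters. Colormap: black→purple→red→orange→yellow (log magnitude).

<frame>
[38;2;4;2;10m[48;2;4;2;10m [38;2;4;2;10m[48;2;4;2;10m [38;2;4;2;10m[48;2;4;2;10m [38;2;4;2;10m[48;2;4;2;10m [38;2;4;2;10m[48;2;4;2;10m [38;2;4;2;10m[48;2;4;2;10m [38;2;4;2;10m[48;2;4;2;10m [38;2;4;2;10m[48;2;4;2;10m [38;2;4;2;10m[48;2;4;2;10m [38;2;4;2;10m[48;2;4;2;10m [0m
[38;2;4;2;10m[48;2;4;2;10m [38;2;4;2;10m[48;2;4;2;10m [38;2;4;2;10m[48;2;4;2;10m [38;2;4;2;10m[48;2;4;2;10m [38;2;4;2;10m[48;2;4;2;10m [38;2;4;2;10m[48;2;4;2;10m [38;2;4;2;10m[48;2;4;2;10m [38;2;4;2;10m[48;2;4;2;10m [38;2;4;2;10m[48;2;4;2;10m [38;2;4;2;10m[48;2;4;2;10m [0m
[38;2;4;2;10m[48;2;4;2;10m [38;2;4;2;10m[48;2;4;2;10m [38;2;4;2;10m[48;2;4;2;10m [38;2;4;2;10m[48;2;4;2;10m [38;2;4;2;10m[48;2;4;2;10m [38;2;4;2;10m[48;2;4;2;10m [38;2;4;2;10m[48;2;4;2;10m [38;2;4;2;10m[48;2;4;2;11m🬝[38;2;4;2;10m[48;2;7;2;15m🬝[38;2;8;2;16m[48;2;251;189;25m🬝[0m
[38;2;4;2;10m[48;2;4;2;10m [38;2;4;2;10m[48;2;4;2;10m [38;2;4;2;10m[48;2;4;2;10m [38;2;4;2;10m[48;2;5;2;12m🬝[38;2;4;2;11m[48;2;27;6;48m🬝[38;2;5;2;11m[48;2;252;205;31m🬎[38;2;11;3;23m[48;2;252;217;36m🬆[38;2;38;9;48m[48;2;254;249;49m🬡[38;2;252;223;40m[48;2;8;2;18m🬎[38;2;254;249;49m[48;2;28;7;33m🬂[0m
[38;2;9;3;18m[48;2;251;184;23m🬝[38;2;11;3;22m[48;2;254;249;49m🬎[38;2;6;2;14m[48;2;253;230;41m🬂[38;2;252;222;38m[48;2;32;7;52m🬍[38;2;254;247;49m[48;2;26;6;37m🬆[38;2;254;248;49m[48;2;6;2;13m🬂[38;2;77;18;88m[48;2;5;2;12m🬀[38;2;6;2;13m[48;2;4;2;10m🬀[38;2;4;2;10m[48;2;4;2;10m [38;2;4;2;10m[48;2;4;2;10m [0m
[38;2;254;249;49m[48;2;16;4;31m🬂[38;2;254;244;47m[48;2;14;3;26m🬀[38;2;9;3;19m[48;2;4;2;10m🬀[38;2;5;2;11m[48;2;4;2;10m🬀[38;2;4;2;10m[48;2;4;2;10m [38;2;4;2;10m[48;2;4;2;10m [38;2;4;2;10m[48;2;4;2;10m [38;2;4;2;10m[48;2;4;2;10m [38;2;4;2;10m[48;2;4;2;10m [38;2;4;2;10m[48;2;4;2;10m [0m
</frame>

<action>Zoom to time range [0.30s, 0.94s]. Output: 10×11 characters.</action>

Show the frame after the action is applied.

<frame>
[38;2;4;2;10m[48;2;4;2;10m [38;2;4;2;10m[48;2;4;2;10m [38;2;4;2;10m[48;2;4;2;10m [38;2;4;2;10m[48;2;4;2;10m [38;2;4;2;10m[48;2;4;2;10m [38;2;4;2;10m[48;2;4;2;10m [38;2;4;2;10m[48;2;4;2;10m [38;2;4;2;10m[48;2;4;2;10m [38;2;4;2;10m[48;2;4;2;10m [38;2;4;2;10m[48;2;4;2;10m [0m
[38;2;4;2;10m[48;2;4;2;10m [38;2;4;2;10m[48;2;4;2;10m [38;2;4;2;10m[48;2;4;2;10m [38;2;4;2;10m[48;2;4;2;10m [38;2;4;2;10m[48;2;4;2;10m [38;2;4;2;10m[48;2;4;2;10m [38;2;4;2;10m[48;2;4;2;10m [38;2;4;2;10m[48;2;4;2;10m [38;2;4;2;10m[48;2;4;2;10m [38;2;4;2;10m[48;2;4;2;10m [0m
[38;2;4;2;10m[48;2;4;2;10m [38;2;4;2;10m[48;2;4;2;10m [38;2;4;2;10m[48;2;4;2;10m [38;2;4;2;10m[48;2;4;2;10m [38;2;4;2;10m[48;2;4;2;10m [38;2;4;2;10m[48;2;4;2;10m [38;2;4;2;10m[48;2;4;2;10m [38;2;4;2;10m[48;2;4;2;10m [38;2;4;2;10m[48;2;4;2;10m [38;2;4;2;10m[48;2;4;2;10m [0m
[38;2;4;2;10m[48;2;4;2;10m [38;2;4;2;10m[48;2;4;2;10m [38;2;4;2;10m[48;2;4;2;10m [38;2;4;2;10m[48;2;4;2;10m [38;2;4;2;10m[48;2;4;2;10m [38;2;4;2;10m[48;2;4;2;10m [38;2;4;2;10m[48;2;4;2;10m [38;2;4;2;10m[48;2;4;2;10m [38;2;4;2;10m[48;2;4;2;10m [38;2;4;2;10m[48;2;4;2;10m [0m
[38;2;4;2;10m[48;2;4;2;10m [38;2;4;2;10m[48;2;4;2;10m [38;2;4;2;10m[48;2;4;2;10m [38;2;4;2;10m[48;2;4;2;10m [38;2;4;2;10m[48;2;4;2;10m [38;2;4;2;10m[48;2;4;2;10m [38;2;4;2;10m[48;2;4;2;10m [38;2;4;2;10m[48;2;4;2;10m [38;2;4;2;10m[48;2;4;2;10m [38;2;4;2;10m[48;2;4;2;10m [0m
[38;2;4;2;10m[48;2;4;2;10m [38;2;4;2;10m[48;2;4;2;10m [38;2;4;2;10m[48;2;4;2;10m [38;2;4;2;10m[48;2;4;2;10m [38;2;4;2;10m[48;2;4;2;10m [38;2;4;2;10m[48;2;4;2;10m [38;2;4;2;10m[48;2;4;2;10m [38;2;4;2;10m[48;2;4;2;11m🬝[38;2;4;2;10m[48;2;5;2;11m🬎[38;2;4;2;11m[48;2;10;3;20m🬝[0m
[38;2;4;2;10m[48;2;4;2;10m [38;2;4;2;10m[48;2;4;2;10m [38;2;4;2;10m[48;2;4;2;10m [38;2;4;2;10m[48;2;5;2;11m🬎[38;2;4;2;10m[48;2;8;3;18m🬝[38;2;6;2;13m[48;2;28;7;51m🬝[38;2;31;8;29m[48;2;253;219;37m🬝[38;2;32;8;41m[48;2;254;249;49m🬎[38;2;14;4;28m[48;2;253;230;41m🬂[38;2;244;190;43m[48;2;57;13;71m🬜[0m
[38;2;4;2;10m[48;2;11;3;23m🬎[38;2;15;4;29m[48;2;246;145;14m🬝[38;2;13;3;26m[48;2;254;249;49m🬎[38;2;12;3;23m[48;2;243;203;52m🬂[38;2;110;32;68m[48;2;253;229;41m🬡[38;2;253;236;43m[48;2;18;4;33m🬎[38;2;254;249;49m[48;2;45;11;40m🬂[38;2;253;227;40m[48;2;35;9;29m🬀[38;2;30;7;54m[48;2;6;2;14m🬀[38;2;9;3;19m[48;2;4;2;11m🬀[0m
[38;2;253;231;42m[48;2;85;21;73m🬍[38;2;241;199;54m[48;2;11;3;22m🬎[38;2;247;190;36m[48;2;13;3;26m🬂[38;2;93;23;87m[48;2;9;2;19m🬀[38;2;8;2;17m[48;2;4;2;10m🬂[38;2;5;2;12m[48;2;4;2;10m🬂[38;2;4;2;11m[48;2;4;2;10m🬀[38;2;4;2;10m[48;2;4;2;10m [38;2;4;2;10m[48;2;4;2;10m [38;2;4;2;10m[48;2;4;2;10m [0m
[38;2;6;2;14m[48;2;4;2;10m🬂[38;2;5;2;12m[48;2;4;2;10m🬀[38;2;4;2;10m[48;2;4;2;10m [38;2;4;2;10m[48;2;4;2;10m [38;2;4;2;10m[48;2;4;2;10m [38;2;4;2;10m[48;2;4;2;10m [38;2;4;2;10m[48;2;4;2;10m [38;2;4;2;10m[48;2;4;2;10m [38;2;4;2;10m[48;2;4;2;10m [38;2;4;2;10m[48;2;4;2;10m [0m
[38;2;4;2;10m[48;2;4;2;10m [38;2;4;2;10m[48;2;4;2;10m [38;2;4;2;10m[48;2;4;2;10m [38;2;4;2;10m[48;2;4;2;10m [38;2;4;2;10m[48;2;4;2;10m [38;2;4;2;10m[48;2;4;2;10m [38;2;4;2;10m[48;2;4;2;10m [38;2;4;2;10m[48;2;4;2;10m [38;2;4;2;10m[48;2;4;2;10m [38;2;4;2;10m[48;2;4;2;10m [0m
</frame>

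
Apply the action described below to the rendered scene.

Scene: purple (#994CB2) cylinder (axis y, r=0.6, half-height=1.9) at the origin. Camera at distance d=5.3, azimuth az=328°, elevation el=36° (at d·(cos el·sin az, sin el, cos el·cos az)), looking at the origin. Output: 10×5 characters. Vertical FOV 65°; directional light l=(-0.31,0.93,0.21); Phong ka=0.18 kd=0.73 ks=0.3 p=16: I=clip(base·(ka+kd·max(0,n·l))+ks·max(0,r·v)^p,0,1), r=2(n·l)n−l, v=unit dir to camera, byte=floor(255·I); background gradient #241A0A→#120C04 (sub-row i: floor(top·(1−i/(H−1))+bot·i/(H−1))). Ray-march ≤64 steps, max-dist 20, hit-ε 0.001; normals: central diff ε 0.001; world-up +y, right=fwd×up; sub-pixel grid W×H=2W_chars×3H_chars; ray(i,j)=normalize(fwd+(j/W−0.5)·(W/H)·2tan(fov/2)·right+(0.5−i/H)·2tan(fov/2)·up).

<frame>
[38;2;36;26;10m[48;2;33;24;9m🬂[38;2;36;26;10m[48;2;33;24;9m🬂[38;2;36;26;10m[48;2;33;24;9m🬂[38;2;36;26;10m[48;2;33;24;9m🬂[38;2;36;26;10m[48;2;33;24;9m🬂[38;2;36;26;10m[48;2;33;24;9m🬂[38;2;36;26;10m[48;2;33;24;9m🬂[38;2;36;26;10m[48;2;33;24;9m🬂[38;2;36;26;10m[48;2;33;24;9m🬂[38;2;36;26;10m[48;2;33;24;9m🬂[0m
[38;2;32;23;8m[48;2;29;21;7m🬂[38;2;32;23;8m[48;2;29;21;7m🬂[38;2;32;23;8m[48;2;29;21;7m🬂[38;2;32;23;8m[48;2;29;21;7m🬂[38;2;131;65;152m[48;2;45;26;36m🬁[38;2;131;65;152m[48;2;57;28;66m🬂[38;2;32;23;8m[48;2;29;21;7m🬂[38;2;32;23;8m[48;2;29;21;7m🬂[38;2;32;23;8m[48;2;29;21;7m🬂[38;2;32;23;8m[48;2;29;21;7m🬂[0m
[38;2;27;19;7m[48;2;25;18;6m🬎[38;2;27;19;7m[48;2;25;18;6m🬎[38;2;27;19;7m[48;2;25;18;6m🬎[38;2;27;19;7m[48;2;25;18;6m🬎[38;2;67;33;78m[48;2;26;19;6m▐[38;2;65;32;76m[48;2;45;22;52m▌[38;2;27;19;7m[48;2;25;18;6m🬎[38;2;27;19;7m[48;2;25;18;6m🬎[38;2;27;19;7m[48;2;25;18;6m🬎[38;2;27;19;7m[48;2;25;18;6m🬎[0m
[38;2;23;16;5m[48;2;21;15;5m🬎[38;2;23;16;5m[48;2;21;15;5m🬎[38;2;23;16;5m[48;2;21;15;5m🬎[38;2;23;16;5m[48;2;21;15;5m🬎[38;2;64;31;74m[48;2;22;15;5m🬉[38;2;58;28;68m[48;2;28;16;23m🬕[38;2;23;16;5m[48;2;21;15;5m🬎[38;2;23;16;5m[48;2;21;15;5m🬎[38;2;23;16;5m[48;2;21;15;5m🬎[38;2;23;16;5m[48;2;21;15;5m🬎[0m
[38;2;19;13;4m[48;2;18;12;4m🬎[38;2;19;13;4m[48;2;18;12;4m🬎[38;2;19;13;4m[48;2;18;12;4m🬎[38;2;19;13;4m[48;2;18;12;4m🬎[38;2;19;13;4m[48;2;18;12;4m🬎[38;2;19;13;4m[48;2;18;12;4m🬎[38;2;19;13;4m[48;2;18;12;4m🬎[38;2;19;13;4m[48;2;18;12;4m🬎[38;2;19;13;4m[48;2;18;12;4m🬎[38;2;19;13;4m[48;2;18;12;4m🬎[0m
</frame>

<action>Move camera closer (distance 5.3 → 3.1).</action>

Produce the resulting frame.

<frame>
[38;2;36;26;10m[48;2;33;24;9m🬂[38;2;36;26;10m[48;2;33;24;9m🬂[38;2;36;26;10m[48;2;33;24;9m🬂[38;2;63;31;73m[48;2;34;25;9m▐[38;2;68;34;80m[48;2;68;34;79m🬲[38;2;65;32;76m[48;2;60;29;70m▌[38;2;52;25;60m[48;2;35;17;41m▌[38;2;36;26;10m[48;2;33;24;9m🬂[38;2;36;26;10m[48;2;33;24;9m🬂[38;2;36;26;10m[48;2;33;24;9m🬂[0m
[38;2;32;23;8m[48;2;29;21;7m🬂[38;2;32;23;8m[48;2;29;21;7m🬂[38;2;32;23;8m[48;2;29;21;7m🬂[38;2;54;27;63m[48;2;30;21;7m🬁[38;2;68;33;79m[48;2;68;34;80m🬓[38;2;65;32;76m[48;2;59;29;68m▌[38;2;48;23;56m[48;2;28;18;15m▌[38;2;32;23;8m[48;2;29;21;7m🬂[38;2;32;23;8m[48;2;29;21;7m🬂[38;2;32;23;8m[48;2;29;21;7m🬂[0m
[38;2;27;19;7m[48;2;25;18;6m🬎[38;2;27;19;7m[48;2;25;18;6m🬎[38;2;27;19;7m[48;2;25;18;6m🬎[38;2;27;19;7m[48;2;25;18;6m🬎[38;2;68;33;79m[48;2;65;32;76m🬨[38;2;65;32;76m[48;2;57;28;67m▌[38;2;42;20;48m[48;2;26;19;6m▌[38;2;27;19;7m[48;2;25;18;6m🬎[38;2;27;19;7m[48;2;25;18;6m🬎[38;2;27;19;7m[48;2;25;18;6m🬎[0m
[38;2;23;16;5m[48;2;21;15;5m🬎[38;2;23;16;5m[48;2;21;15;5m🬎[38;2;23;16;5m[48;2;21;15;5m🬎[38;2;23;16;5m[48;2;21;15;5m🬎[38;2;67;33;78m[48;2;22;15;5m🬨[38;2;65;32;76m[48;2;55;27;64m▌[38;2;33;16;39m[48;2;22;15;5m🬀[38;2;23;16;5m[48;2;21;15;5m🬎[38;2;23;16;5m[48;2;21;15;5m🬎[38;2;23;16;5m[48;2;21;15;5m🬎[0m
[38;2;19;13;4m[48;2;18;12;4m🬎[38;2;19;13;4m[48;2;18;12;4m🬎[38;2;19;13;4m[48;2;18;12;4m🬎[38;2;19;13;4m[48;2;18;12;4m🬎[38;2;68;34;80m[48;2;18;12;4m🬉[38;2;58;28;68m[48;2;18;12;4m🬎[38;2;19;13;4m[48;2;18;12;4m🬎[38;2;19;13;4m[48;2;18;12;4m🬎[38;2;19;13;4m[48;2;18;12;4m🬎[38;2;19;13;4m[48;2;18;12;4m🬎[0m
</frame>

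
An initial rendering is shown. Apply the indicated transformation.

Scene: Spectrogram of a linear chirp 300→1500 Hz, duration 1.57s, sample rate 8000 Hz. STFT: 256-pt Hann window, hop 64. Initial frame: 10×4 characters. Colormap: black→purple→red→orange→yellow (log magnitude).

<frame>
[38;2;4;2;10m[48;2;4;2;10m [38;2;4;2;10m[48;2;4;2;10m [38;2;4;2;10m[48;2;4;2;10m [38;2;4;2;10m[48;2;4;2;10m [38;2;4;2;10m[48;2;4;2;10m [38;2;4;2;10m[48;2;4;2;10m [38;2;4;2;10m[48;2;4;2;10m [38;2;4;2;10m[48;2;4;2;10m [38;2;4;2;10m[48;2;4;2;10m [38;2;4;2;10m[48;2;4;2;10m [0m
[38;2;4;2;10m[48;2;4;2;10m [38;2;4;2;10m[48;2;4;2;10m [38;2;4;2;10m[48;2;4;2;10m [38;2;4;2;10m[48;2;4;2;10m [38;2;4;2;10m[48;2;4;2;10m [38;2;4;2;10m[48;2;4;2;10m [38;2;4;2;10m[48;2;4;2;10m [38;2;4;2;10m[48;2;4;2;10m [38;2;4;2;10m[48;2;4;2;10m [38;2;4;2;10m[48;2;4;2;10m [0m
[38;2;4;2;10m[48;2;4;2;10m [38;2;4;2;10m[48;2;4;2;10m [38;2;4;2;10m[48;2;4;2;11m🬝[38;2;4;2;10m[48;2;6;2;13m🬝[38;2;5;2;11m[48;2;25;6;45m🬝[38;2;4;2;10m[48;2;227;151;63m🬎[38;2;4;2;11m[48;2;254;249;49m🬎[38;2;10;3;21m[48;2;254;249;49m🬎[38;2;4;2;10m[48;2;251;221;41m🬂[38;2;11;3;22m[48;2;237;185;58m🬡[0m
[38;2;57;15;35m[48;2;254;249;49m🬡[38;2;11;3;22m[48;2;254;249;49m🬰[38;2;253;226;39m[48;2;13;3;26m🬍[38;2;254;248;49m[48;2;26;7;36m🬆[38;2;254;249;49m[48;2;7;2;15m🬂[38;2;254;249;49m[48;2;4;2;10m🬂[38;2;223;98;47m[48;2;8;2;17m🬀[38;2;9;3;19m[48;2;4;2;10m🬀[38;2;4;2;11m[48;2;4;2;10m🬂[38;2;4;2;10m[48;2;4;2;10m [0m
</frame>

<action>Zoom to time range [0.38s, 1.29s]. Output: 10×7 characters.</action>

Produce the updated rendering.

<frame>
[38;2;4;2;10m[48;2;4;2;10m [38;2;4;2;10m[48;2;4;2;10m [38;2;4;2;10m[48;2;4;2;10m [38;2;4;2;10m[48;2;4;2;10m [38;2;4;2;10m[48;2;4;2;10m [38;2;4;2;10m[48;2;4;2;10m [38;2;4;2;10m[48;2;4;2;10m [38;2;4;2;10m[48;2;4;2;10m [38;2;4;2;10m[48;2;4;2;10m [38;2;4;2;10m[48;2;4;2;10m [0m
[38;2;4;2;10m[48;2;4;2;10m [38;2;4;2;10m[48;2;4;2;10m [38;2;4;2;10m[48;2;4;2;10m [38;2;4;2;10m[48;2;4;2;10m [38;2;4;2;10m[48;2;4;2;10m [38;2;4;2;10m[48;2;4;2;10m [38;2;4;2;10m[48;2;4;2;10m [38;2;4;2;10m[48;2;4;2;10m [38;2;4;2;10m[48;2;4;2;10m [38;2;4;2;10m[48;2;4;2;10m [0m
[38;2;4;2;10m[48;2;4;2;10m [38;2;4;2;10m[48;2;4;2;10m [38;2;4;2;10m[48;2;4;2;10m [38;2;4;2;10m[48;2;4;2;10m [38;2;4;2;10m[48;2;4;2;10m [38;2;4;2;10m[48;2;4;2;10m [38;2;4;2;10m[48;2;4;2;10m [38;2;4;2;10m[48;2;4;2;10m [38;2;4;2;10m[48;2;4;2;10m [38;2;4;2;10m[48;2;4;2;10m [0m
[38;2;4;2;10m[48;2;4;2;10m [38;2;4;2;10m[48;2;4;2;10m [38;2;4;2;10m[48;2;4;2;10m [38;2;4;2;10m[48;2;4;2;10m [38;2;4;2;10m[48;2;4;2;10m [38;2;4;2;10m[48;2;4;2;10m [38;2;4;2;10m[48;2;4;2;10m [38;2;4;2;10m[48;2;4;2;10m [38;2;4;2;10m[48;2;4;2;10m [38;2;4;2;10m[48;2;4;2;10m [0m
[38;2;4;2;10m[48;2;4;2;10m [38;2;4;2;10m[48;2;4;2;10m [38;2;4;2;10m[48;2;4;2;10m [38;2;4;2;10m[48;2;5;2;11m🬝[38;2;4;2;10m[48;2;5;2;12m🬎[38;2;4;2;10m[48;2;8;2;17m🬎[38;2;6;2;13m[48;2;25;6;45m🬝[38;2;18;5;26m[48;2;252;201;30m🬝[38;2;6;2;14m[48;2;254;249;49m🬎[38;2;18;4;34m[48;2;254;249;49m🬎[0m
[38;2;7;2;16m[48;2;254;249;49m🬎[38;2;46;12;41m[48;2;254;249;49m🬎[38;2;7;2;16m[48;2;253;238;45m🬂[38;2;25;6;45m[48;2;241;194;51m🬡[38;2;249;209;41m[48;2;31;8;47m🬍[38;2;253;237;44m[48;2;6;2;14m🬎[38;2;254;249;49m[48;2;28;7;39m🬂[38;2;254;249;49m[48;2;7;2;16m🬂[38;2;249;193;31m[48;2;5;2;12m🬂[38;2;56;13;89m[48;2;8;2;17m🬀[0m
[38;2;245;142;16m[48;2;17;4;26m🬀[38;2;25;6;45m[48;2;6;2;13m🬀[38;2;8;2;17m[48;2;4;2;10m🬂[38;2;5;2;12m[48;2;4;2;10m🬂[38;2;4;2;11m[48;2;4;2;10m🬂[38;2;4;2;10m[48;2;4;2;10m [38;2;4;2;10m[48;2;4;2;10m [38;2;4;2;10m[48;2;4;2;10m [38;2;4;2;10m[48;2;4;2;10m [38;2;4;2;10m[48;2;4;2;10m [0m
</frame>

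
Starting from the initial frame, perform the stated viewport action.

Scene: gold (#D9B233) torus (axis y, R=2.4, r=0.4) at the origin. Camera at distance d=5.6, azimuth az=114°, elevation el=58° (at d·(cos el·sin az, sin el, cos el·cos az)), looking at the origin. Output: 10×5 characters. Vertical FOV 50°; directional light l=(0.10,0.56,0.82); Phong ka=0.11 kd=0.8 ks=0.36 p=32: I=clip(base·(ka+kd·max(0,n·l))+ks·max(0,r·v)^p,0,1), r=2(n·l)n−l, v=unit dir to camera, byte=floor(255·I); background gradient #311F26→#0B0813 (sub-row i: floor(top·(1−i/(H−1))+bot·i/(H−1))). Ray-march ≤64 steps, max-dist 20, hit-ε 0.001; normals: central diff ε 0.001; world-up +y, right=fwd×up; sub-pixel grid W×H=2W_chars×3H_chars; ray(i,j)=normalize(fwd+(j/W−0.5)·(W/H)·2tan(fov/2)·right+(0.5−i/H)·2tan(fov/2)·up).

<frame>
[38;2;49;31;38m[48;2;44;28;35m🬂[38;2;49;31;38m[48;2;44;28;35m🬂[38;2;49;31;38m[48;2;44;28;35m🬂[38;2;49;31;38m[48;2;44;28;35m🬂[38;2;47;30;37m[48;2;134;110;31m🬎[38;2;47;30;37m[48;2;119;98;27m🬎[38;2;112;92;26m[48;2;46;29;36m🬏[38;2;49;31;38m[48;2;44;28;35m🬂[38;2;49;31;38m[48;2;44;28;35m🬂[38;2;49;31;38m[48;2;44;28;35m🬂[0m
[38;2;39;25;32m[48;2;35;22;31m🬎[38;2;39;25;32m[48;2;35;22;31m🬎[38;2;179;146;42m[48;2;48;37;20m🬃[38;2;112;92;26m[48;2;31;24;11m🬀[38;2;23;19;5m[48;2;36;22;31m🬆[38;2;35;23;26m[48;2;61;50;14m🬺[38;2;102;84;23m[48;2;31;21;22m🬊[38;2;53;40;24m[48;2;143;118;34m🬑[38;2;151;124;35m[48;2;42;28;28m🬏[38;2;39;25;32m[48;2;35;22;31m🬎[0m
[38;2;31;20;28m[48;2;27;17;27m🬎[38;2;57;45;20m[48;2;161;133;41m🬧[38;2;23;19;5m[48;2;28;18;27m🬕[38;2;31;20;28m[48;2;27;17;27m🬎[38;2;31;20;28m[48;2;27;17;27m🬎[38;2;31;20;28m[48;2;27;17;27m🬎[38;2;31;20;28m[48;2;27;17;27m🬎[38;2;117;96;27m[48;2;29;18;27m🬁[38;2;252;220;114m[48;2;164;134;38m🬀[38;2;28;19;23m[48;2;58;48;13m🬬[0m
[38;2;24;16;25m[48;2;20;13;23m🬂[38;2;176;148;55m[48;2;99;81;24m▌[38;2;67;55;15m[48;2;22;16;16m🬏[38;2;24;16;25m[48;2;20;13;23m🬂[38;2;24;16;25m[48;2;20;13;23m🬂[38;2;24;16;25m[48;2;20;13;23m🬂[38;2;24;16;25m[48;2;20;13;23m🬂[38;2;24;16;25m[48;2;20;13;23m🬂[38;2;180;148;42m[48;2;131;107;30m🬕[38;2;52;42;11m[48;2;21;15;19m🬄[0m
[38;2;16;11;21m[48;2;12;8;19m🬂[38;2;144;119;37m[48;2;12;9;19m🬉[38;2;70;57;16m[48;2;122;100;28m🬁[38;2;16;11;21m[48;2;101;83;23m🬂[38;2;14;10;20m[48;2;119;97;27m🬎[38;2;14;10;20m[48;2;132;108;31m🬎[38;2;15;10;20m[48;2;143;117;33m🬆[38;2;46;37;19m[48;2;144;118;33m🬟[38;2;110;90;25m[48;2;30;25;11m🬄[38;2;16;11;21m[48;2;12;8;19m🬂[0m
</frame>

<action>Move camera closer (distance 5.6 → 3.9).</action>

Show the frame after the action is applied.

<frame>
[38;2;49;31;38m[48;2;44;28;35m🬂[38;2;46;29;36m[48;2;129;105;30m🬝[38;2;122;100;28m[48;2;46;32;26m🬇[38;2;71;58;16m[48;2;36;25;21m🬋[38;2;131;107;30m[48;2;35;29;8m🬂[38;2;106;87;24m[48;2;35;29;8m🬊[38;2;110;90;25m[48;2;56;43;21m🬌[38;2;49;31;38m[48;2;123;101;28m🬂[38;2;47;30;37m[48;2;127;105;30m🬎[38;2;49;31;38m[48;2;44;28;35m🬂[0m
[38;2;40;27;27m[48;2;114;94;28m🬥[38;2;104;85;24m[48;2;26;21;5m🬀[38;2;23;19;5m[48;2;36;22;31m🬆[38;2;23;19;5m[48;2;37;23;31m🬀[38;2;39;25;32m[48;2;35;22;31m🬎[38;2;39;25;32m[48;2;35;22;31m🬎[38;2;39;25;32m[48;2;35;22;31m🬎[38;2;115;94;27m[48;2;41;28;28m🬁[38;2;148;121;35m[48;2;35;22;31m🬬[38;2;40;26;33m[48;2;163;135;43m🬁[0m
[38;2;75;62;17m[48;2;28;23;6m🬀[38;2;23;19;5m[48;2;29;18;27m🬄[38;2;31;20;28m[48;2;27;17;27m🬎[38;2;31;20;28m[48;2;27;17;27m🬎[38;2;31;20;28m[48;2;27;17;27m🬎[38;2;31;20;28m[48;2;27;17;27m🬎[38;2;31;20;28m[48;2;27;17;27m🬎[38;2;31;20;28m[48;2;27;17;27m🬎[38;2;31;20;28m[48;2;27;17;27m🬎[38;2;189;157;52m[48;2;27;17;27m🬬[0m
[38;2;24;20;5m[48;2;43;35;10m🬬[38;2;24;16;25m[48;2;20;13;23m🬂[38;2;24;16;25m[48;2;20;13;23m🬂[38;2;24;16;25m[48;2;20;13;23m🬂[38;2;24;16;25m[48;2;20;13;23m🬂[38;2;24;16;25m[48;2;20;13;23m🬂[38;2;24;16;25m[48;2;20;13;23m🬂[38;2;24;16;25m[48;2;20;13;23m🬂[38;2;24;16;25m[48;2;20;13;23m🬂[38;2;21;14;24m[48;2;192;158;45m▌[0m
[38;2;42;35;9m[48;2;85;69;19m🬊[38;2;15;10;20m[48;2;27;23;6m🬊[38;2;16;11;21m[48;2;12;8;19m🬂[38;2;16;11;21m[48;2;12;8;19m🬂[38;2;16;11;21m[48;2;12;8;19m🬂[38;2;16;11;21m[48;2;12;8;19m🬂[38;2;16;11;21m[48;2;12;8;19m🬂[38;2;16;11;21m[48;2;12;8;19m🬂[38;2;13;9;20m[48;2;157;129;37m🬝[38;2;16;11;21m[48;2;181;149;42m🬀[0m
</frame>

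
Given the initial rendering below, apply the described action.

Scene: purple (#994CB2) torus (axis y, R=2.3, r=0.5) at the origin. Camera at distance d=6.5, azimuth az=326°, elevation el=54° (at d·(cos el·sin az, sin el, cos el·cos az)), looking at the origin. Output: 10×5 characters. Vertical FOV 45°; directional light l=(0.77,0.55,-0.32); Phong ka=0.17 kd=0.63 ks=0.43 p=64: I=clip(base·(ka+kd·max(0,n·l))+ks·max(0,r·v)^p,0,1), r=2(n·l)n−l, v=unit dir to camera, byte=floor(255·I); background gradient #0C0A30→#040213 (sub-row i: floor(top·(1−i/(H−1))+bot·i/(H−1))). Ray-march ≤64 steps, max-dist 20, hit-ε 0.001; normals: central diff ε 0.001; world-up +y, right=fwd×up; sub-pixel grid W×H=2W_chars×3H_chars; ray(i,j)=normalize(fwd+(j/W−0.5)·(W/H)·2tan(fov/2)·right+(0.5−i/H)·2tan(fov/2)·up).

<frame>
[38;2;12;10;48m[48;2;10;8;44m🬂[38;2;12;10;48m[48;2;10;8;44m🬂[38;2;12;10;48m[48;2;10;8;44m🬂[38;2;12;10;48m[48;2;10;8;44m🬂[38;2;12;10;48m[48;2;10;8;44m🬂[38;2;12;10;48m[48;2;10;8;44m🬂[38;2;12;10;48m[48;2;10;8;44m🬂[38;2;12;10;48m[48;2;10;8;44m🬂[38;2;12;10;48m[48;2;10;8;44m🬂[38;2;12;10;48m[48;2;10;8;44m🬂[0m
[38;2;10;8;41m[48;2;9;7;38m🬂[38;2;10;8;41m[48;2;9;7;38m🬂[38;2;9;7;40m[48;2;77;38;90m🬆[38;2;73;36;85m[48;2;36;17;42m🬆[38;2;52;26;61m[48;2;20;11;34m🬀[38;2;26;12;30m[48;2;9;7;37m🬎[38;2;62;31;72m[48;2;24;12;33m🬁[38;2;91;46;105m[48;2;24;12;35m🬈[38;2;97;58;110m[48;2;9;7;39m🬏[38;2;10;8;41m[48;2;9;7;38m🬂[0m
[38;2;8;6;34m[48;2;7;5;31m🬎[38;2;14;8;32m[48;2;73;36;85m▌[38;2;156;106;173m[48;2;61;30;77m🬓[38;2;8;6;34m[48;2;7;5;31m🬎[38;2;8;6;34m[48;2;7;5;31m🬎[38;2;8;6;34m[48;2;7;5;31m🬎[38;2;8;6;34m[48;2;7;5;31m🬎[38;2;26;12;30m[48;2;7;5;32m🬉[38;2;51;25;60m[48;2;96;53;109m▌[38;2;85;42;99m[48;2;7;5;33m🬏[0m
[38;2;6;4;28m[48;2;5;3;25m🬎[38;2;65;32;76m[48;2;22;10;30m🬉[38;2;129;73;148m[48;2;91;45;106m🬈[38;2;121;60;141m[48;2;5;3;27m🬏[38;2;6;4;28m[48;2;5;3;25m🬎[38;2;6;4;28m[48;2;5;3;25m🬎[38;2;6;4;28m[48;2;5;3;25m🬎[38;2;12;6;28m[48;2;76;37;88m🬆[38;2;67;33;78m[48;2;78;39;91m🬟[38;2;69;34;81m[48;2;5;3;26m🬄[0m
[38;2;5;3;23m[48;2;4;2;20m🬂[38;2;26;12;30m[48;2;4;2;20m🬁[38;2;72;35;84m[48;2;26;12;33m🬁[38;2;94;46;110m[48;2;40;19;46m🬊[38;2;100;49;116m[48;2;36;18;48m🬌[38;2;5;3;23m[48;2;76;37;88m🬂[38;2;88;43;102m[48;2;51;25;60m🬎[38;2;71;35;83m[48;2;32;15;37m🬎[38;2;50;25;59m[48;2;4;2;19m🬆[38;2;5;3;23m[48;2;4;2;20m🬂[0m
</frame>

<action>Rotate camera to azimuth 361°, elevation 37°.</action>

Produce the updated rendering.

<frame>
[38;2;12;10;48m[48;2;10;8;44m🬂[38;2;12;10;48m[48;2;10;8;44m🬂[38;2;12;10;48m[48;2;10;8;44m🬂[38;2;12;10;48m[48;2;10;8;44m🬂[38;2;12;10;48m[48;2;10;8;44m🬂[38;2;12;10;48m[48;2;10;8;44m🬂[38;2;12;10;48m[48;2;10;8;44m🬂[38;2;12;10;48m[48;2;10;8;44m🬂[38;2;12;10;48m[48;2;10;8;44m🬂[38;2;12;10;48m[48;2;10;8;44m🬂[0m
[38;2;10;8;41m[48;2;9;7;38m🬂[38;2;10;8;41m[48;2;9;7;38m🬂[38;2;9;7;39m[48;2;92;45;107m🬝[38;2;9;7;40m[48;2;89;47;103m🬆[38;2;23;12;41m[48;2;68;33;79m🬰[38;2;18;10;35m[48;2;46;22;54m🬰[38;2;18;10;35m[48;2;56;27;65m🬰[38;2;12;8;38m[48;2;53;26;62m🬝[38;2;10;8;41m[48;2;9;7;38m🬂[38;2;10;8;41m[48;2;9;7;38m🬂[0m
[38;2;8;6;34m[48;2;7;5;31m🬎[38;2;21;11;37m[48;2;77;38;90m🬕[38;2;109;54;127m[48;2;7;5;31m🬝[38;2;85;42;98m[48;2;12;7;32m🬀[38;2;8;6;34m[48;2;7;5;31m🬎[38;2;8;6;34m[48;2;7;5;31m🬎[38;2;26;12;30m[48;2;7;5;32m🬁[38;2;26;12;30m[48;2;7;5;31m🬊[38;2;88;43;103m[48;2;40;19;46m▐[38;2;106;52;123m[48;2;7;5;33m🬏[0m
[38;2;6;4;28m[48;2;5;3;25m🬎[38;2;62;30;72m[48;2;23;11;31m🬁[38;2;102;50;119m[48;2;54;26;63m🬊[38;2;89;44;104m[48;2;6;4;28m🬱[38;2;6;4;28m[48;2;90;44;105m🬎[38;2;6;4;28m[48;2;84;42;98m🬎[38;2;6;4;28m[48;2;78;39;92m🬎[38;2;16;8;29m[48;2;72;35;83m🬂[38;2;81;41;94m[48;2;164;119;178m🬴[38;2;96;47;112m[48;2;5;3;26m🬄[0m
[38;2;5;3;23m[48;2;4;2;20m🬂[38;2;26;12;30m[48;2;4;2;20m🬁[38;2;26;12;30m[48;2;4;2;19m🬎[38;2;49;24;57m[48;2;26;12;30m🬂[38;2;65;32;76m[48;2;32;15;37m🬂[38;2;64;31;74m[48;2;33;15;38m🬊[38;2;62;30;72m[48;2;27;13;32m🬎[38;2;62;30;72m[48;2;15;7;24m🬎[38;2;58;29;68m[48;2;4;2;19m🬆[38;2;5;3;23m[48;2;4;2;20m🬂[0m
</frame>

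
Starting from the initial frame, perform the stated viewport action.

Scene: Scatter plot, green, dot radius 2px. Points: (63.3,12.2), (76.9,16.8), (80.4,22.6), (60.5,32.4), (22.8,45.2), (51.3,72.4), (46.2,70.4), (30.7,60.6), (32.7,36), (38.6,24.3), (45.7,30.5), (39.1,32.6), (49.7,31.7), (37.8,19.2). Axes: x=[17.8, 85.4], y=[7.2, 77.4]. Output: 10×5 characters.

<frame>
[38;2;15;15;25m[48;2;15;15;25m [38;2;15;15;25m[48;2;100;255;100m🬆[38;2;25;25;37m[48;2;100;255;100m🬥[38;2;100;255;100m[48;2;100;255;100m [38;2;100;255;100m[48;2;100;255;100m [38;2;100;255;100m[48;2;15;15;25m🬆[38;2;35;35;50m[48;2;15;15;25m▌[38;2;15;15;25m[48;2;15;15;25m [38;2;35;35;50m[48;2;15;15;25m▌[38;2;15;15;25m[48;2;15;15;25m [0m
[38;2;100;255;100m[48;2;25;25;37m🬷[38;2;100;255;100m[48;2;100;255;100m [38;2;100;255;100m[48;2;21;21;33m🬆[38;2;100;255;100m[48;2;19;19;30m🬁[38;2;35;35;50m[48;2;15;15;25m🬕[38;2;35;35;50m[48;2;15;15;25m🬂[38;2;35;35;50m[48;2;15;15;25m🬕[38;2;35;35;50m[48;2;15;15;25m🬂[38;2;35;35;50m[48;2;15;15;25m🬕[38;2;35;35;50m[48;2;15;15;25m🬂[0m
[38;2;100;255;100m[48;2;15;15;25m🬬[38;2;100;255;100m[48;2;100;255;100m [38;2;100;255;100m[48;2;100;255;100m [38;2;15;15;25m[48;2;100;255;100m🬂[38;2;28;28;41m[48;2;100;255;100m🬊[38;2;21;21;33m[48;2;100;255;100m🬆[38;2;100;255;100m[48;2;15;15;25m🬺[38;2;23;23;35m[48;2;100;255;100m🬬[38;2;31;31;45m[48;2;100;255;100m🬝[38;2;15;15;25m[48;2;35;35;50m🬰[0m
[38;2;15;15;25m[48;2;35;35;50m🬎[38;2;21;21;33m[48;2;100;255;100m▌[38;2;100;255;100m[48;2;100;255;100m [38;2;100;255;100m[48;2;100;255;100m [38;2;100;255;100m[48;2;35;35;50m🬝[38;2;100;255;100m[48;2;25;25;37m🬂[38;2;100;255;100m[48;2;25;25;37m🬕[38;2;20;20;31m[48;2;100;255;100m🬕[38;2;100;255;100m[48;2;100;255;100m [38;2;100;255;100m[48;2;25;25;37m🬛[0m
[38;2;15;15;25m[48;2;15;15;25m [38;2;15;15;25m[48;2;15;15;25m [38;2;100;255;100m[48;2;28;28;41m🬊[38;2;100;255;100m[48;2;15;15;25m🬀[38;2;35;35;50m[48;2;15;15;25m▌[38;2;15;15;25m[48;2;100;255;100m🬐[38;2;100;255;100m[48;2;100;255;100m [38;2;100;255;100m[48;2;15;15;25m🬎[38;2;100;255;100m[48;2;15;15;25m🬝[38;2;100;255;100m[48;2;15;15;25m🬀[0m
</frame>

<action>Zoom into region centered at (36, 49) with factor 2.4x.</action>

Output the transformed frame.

<frame>
[38;2;15;15;25m[48;2;15;15;25m [38;2;15;15;25m[48;2;100;255;100m🬴[38;2;100;255;100m[48;2;100;255;100m [38;2;100;255;100m[48;2;15;15;25m🬛[38;2;35;35;50m[48;2;15;15;25m▌[38;2;15;15;25m[48;2;15;15;25m [38;2;35;35;50m[48;2;15;15;25m▌[38;2;15;15;25m[48;2;15;15;25m [38;2;35;35;50m[48;2;15;15;25m▌[38;2;15;15;25m[48;2;15;15;25m [0m
[38;2;35;35;50m[48;2;15;15;25m🬂[38;2;35;35;50m[48;2;15;15;25m🬂[38;2;100;255;100m[48;2;27;27;40m🬁[38;2;35;35;50m[48;2;15;15;25m🬂[38;2;35;35;50m[48;2;15;15;25m🬕[38;2;35;35;50m[48;2;15;15;25m🬂[38;2;35;35;50m[48;2;15;15;25m🬕[38;2;35;35;50m[48;2;15;15;25m🬂[38;2;35;35;50m[48;2;15;15;25m🬕[38;2;35;35;50m[48;2;15;15;25m🬂[0m
[38;2;100;255;100m[48;2;15;15;25m🬺[38;2;23;23;35m[48;2;100;255;100m🬬[38;2;35;35;50m[48;2;15;15;25m🬛[38;2;15;15;25m[48;2;35;35;50m🬰[38;2;35;35;50m[48;2;15;15;25m🬛[38;2;15;15;25m[48;2;35;35;50m🬰[38;2;35;35;50m[48;2;15;15;25m🬛[38;2;15;15;25m[48;2;35;35;50m🬰[38;2;35;35;50m[48;2;15;15;25m🬛[38;2;15;15;25m[48;2;35;35;50m🬰[0m
[38;2;100;255;100m[48;2;28;28;41m🬆[38;2;15;15;25m[48;2;35;35;50m🬎[38;2;35;35;50m[48;2;15;15;25m🬲[38;2;19;19;30m[48;2;100;255;100m🬝[38;2;35;35;50m[48;2;15;15;25m🬲[38;2;15;15;25m[48;2;35;35;50m🬎[38;2;35;35;50m[48;2;15;15;25m🬲[38;2;15;15;25m[48;2;35;35;50m🬎[38;2;35;35;50m[48;2;15;15;25m🬲[38;2;15;15;25m[48;2;35;35;50m🬎[0m
[38;2;15;15;25m[48;2;15;15;25m [38;2;15;15;25m[48;2;15;15;25m [38;2;27;27;40m[48;2;100;255;100m🬴[38;2;100;255;100m[48;2;100;255;100m [38;2;100;255;100m[48;2;15;15;25m🬺[38;2;15;15;25m[48;2;100;255;100m🬀[38;2;21;21;33m[48;2;100;255;100m🬊[38;2;15;15;25m[48;2;15;15;25m [38;2;35;35;50m[48;2;15;15;25m▌[38;2;15;15;25m[48;2;15;15;25m [0m
</frame>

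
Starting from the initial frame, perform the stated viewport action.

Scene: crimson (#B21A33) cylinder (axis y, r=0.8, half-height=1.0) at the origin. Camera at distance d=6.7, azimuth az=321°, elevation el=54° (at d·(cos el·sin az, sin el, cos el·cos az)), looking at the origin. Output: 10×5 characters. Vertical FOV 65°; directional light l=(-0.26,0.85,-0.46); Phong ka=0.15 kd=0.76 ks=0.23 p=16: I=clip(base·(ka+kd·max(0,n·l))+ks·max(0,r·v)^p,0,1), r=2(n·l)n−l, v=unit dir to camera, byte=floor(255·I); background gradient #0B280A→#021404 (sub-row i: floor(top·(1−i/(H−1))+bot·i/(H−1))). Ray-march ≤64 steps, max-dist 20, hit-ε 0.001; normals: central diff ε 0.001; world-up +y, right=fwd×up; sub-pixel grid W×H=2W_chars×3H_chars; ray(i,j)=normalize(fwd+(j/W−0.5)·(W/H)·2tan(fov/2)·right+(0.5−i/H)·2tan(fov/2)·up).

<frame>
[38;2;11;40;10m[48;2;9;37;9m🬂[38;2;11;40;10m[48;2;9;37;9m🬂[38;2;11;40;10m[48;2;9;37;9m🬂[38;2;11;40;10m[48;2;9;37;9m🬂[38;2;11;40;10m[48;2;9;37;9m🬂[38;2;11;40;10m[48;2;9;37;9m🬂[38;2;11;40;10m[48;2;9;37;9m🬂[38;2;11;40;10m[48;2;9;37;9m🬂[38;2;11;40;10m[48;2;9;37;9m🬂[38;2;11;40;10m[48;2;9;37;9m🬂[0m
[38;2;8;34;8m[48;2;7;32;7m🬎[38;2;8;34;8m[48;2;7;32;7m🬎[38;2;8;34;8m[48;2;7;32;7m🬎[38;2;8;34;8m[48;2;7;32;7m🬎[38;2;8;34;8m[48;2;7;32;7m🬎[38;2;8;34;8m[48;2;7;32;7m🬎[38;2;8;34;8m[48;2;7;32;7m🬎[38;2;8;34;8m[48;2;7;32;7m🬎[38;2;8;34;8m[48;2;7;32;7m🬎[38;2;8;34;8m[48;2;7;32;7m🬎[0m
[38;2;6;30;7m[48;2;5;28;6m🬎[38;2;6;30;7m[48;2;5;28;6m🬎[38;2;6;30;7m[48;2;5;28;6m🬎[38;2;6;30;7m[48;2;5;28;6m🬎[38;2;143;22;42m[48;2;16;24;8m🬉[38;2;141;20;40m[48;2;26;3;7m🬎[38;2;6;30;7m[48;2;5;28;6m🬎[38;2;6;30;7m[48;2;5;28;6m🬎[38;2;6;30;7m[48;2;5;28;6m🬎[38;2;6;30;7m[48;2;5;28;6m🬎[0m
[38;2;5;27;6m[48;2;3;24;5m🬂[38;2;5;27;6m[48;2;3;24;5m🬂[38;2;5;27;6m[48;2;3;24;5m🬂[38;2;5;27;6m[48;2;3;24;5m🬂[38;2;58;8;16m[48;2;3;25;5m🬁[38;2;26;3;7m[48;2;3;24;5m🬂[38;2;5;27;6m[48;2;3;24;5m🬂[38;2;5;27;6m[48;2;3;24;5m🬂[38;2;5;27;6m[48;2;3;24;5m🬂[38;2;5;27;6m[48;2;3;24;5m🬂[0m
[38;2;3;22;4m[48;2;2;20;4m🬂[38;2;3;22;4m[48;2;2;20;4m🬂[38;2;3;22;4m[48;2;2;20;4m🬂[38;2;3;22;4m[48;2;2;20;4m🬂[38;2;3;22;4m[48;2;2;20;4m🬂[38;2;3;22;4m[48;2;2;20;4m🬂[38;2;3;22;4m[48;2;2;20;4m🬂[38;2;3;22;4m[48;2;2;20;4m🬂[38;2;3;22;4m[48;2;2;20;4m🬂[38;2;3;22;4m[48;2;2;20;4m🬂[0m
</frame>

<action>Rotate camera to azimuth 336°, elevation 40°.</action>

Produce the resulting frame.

<frame>
[38;2;11;40;10m[48;2;9;37;9m🬂[38;2;11;40;10m[48;2;9;37;9m🬂[38;2;11;40;10m[48;2;9;37;9m🬂[38;2;11;40;10m[48;2;9;37;9m🬂[38;2;11;40;10m[48;2;9;37;9m🬂[38;2;11;40;10m[48;2;9;37;9m🬂[38;2;11;40;10m[48;2;9;37;9m🬂[38;2;11;40;10m[48;2;9;37;9m🬂[38;2;11;40;10m[48;2;9;37;9m🬂[38;2;11;40;10m[48;2;9;37;9m🬂[0m
[38;2;8;34;8m[48;2;7;32;7m🬎[38;2;8;34;8m[48;2;7;32;7m🬎[38;2;8;34;8m[48;2;7;32;7m🬎[38;2;8;34;8m[48;2;7;32;7m🬎[38;2;8;34;8m[48;2;7;32;7m🬎[38;2;8;34;8m[48;2;7;32;7m🬎[38;2;8;34;8m[48;2;7;32;7m🬎[38;2;8;34;8m[48;2;7;32;7m🬎[38;2;8;34;8m[48;2;7;32;7m🬎[38;2;8;34;8m[48;2;7;32;7m🬎[0m
[38;2;6;30;7m[48;2;5;28;6m🬎[38;2;6;30;7m[48;2;5;28;6m🬎[38;2;6;30;7m[48;2;5;28;6m🬎[38;2;6;30;7m[48;2;5;28;6m🬎[38;2;142;21;41m[48;2;15;19;7m🬁[38;2;141;20;40m[48;2;26;3;7m🬂[38;2;6;30;7m[48;2;5;28;6m🬎[38;2;6;30;7m[48;2;5;28;6m🬎[38;2;6;30;7m[48;2;5;28;6m🬎[38;2;6;30;7m[48;2;5;28;6m🬎[0m
[38;2;5;27;6m[48;2;3;24;5m🬂[38;2;5;27;6m[48;2;3;24;5m🬂[38;2;5;27;6m[48;2;3;24;5m🬂[38;2;5;27;6m[48;2;3;24;5m🬂[38;2;37;5;10m[48;2;3;25;5m🬁[38;2;26;3;7m[48;2;3;24;5m🬂[38;2;5;27;6m[48;2;3;24;5m🬂[38;2;5;27;6m[48;2;3;24;5m🬂[38;2;5;27;6m[48;2;3;24;5m🬂[38;2;5;27;6m[48;2;3;24;5m🬂[0m
[38;2;3;22;4m[48;2;2;20;4m🬂[38;2;3;22;4m[48;2;2;20;4m🬂[38;2;3;22;4m[48;2;2;20;4m🬂[38;2;3;22;4m[48;2;2;20;4m🬂[38;2;3;22;4m[48;2;2;20;4m🬂[38;2;3;22;4m[48;2;2;20;4m🬂[38;2;3;22;4m[48;2;2;20;4m🬂[38;2;3;22;4m[48;2;2;20;4m🬂[38;2;3;22;4m[48;2;2;20;4m🬂[38;2;3;22;4m[48;2;2;20;4m🬂[0m
</frame>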